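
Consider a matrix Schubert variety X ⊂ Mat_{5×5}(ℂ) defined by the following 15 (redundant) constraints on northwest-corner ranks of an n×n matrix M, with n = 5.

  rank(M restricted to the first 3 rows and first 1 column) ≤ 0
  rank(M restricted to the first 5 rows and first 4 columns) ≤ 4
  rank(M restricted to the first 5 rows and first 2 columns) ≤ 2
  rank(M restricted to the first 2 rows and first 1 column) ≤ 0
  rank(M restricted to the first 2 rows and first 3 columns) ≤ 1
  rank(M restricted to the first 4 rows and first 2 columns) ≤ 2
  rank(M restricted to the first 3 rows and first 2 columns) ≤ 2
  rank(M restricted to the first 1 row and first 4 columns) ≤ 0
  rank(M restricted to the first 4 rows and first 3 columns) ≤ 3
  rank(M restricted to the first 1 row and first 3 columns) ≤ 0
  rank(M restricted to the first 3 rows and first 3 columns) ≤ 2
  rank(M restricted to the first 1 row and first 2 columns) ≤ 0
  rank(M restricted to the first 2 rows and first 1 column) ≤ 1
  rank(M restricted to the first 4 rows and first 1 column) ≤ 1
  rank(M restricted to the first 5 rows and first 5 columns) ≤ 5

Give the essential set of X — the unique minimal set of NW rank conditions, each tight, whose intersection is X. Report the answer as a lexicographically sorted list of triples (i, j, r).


Rank table r_w(5×5) implied by the 15 constraints:

  0 | 0 | 0 | 0 | 1
  0 | 1 | 1 | 1 | 2
  0 | 1 | 2 | 2 | 3
  1 | 2 | 3 | 3 | 4
  1 | 2 | 3 | 4 | 5

reading off 1-entries of Δ²R: w = (5, 2, 3, 1, 4).

2 SE-corners of the 6-cell Rothe diagram give Ess(w):

[(1, 4, 0), (3, 1, 0)]


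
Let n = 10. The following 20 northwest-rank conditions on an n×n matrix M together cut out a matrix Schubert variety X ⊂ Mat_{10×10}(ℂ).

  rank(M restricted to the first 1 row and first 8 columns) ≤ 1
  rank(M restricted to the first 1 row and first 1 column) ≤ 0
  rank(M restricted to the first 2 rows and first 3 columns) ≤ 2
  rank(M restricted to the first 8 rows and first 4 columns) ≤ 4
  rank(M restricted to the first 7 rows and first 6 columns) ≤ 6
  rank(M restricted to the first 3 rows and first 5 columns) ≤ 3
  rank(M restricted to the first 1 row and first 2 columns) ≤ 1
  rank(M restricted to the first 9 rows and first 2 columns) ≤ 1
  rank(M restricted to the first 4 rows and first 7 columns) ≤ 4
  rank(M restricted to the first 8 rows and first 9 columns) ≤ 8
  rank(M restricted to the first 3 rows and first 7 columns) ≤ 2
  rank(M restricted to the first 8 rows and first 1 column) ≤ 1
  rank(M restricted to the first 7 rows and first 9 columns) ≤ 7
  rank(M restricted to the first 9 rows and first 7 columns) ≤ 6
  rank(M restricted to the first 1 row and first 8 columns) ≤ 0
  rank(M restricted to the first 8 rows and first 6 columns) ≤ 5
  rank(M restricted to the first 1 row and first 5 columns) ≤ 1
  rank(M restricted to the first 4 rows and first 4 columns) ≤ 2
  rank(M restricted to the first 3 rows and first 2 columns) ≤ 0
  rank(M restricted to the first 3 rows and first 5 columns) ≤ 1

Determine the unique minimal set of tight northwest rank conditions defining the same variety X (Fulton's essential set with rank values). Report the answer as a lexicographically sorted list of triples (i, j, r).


Propagating the 20 rank bounds to every northwest block:

  R[1]: 0 | 0 | 0 | 0 | 0 | 0 | 0 | 0 | 1 | 1
  R[2]: 0 | 0 | 1 | 1 | 1 | 1 | 1 | 1 | 2 | 2
  R[3]: 0 | 0 | 1 | 1 | 1 | 2 | 2 | 2 | 3 | 3
  R[4]: 1 | 1 | 2 | 2 | 2 | 3 | 3 | 3 | 4 | 4
  R[5]: 1 | 1 | 2 | 3 | 3 | 4 | 4 | 4 | 5 | 5
  R[6]: 1 | 1 | 2 | 3 | 4 | 5 | 5 | 5 | 6 | 6
  R[7]: 1 | 1 | 2 | 3 | 4 | 5 | 6 | 6 | 7 | 7
  R[8]: 1 | 1 | 2 | 3 | 4 | 5 | 6 | 7 | 8 | 8
  R[9]: 1 | 1 | 2 | 3 | 4 | 5 | 6 | 7 | 8 | 9
  R[10]: 1 | 2 | 3 | 4 | 5 | 6 | 7 | 8 | 9 | 10

reading off 1-entries of Δ²R: w = (9, 3, 6, 1, 4, 5, 7, 8, 10, 2).

|D(w)|=19, |Ess(w)|=4:

[(1, 8, 0), (3, 2, 0), (3, 5, 1), (9, 2, 1)]


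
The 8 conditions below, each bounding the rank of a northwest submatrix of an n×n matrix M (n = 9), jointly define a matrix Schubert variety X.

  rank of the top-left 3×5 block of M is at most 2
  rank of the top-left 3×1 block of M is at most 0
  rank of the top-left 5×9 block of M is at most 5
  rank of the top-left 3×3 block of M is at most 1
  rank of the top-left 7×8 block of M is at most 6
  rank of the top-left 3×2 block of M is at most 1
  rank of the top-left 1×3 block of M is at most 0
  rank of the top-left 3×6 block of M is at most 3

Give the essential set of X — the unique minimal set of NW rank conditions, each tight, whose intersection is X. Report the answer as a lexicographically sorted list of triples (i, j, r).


Propagating the 8 rank bounds to every northwest block:

  row 1: 0 | 0 | 0 | 1 | 1 | 1 | 1 | 1 | 1
  row 2: 0 | 1 | 1 | 2 | 2 | 2 | 2 | 2 | 2
  row 3: 0 | 1 | 1 | 2 | 2 | 3 | 3 | 3 | 3
  row 4: 1 | 2 | 2 | 3 | 3 | 4 | 4 | 4 | 4
  row 5: 1 | 2 | 3 | 4 | 4 | 5 | 5 | 5 | 5
  row 6: 1 | 2 | 3 | 4 | 5 | 6 | 6 | 6 | 6
  row 7: 1 | 2 | 3 | 4 | 5 | 6 | 6 | 6 | 7
  row 8: 1 | 2 | 3 | 4 | 5 | 6 | 7 | 7 | 8
  row 9: 1 | 2 | 3 | 4 | 5 | 6 | 7 | 8 | 9

the unique w with this rank table is (4, 2, 6, 1, 3, 5, 9, 7, 8).

5 SE-corners of the 9-cell Rothe diagram give Ess(w):

[(1, 3, 0), (3, 1, 0), (3, 3, 1), (3, 5, 2), (7, 8, 6)]


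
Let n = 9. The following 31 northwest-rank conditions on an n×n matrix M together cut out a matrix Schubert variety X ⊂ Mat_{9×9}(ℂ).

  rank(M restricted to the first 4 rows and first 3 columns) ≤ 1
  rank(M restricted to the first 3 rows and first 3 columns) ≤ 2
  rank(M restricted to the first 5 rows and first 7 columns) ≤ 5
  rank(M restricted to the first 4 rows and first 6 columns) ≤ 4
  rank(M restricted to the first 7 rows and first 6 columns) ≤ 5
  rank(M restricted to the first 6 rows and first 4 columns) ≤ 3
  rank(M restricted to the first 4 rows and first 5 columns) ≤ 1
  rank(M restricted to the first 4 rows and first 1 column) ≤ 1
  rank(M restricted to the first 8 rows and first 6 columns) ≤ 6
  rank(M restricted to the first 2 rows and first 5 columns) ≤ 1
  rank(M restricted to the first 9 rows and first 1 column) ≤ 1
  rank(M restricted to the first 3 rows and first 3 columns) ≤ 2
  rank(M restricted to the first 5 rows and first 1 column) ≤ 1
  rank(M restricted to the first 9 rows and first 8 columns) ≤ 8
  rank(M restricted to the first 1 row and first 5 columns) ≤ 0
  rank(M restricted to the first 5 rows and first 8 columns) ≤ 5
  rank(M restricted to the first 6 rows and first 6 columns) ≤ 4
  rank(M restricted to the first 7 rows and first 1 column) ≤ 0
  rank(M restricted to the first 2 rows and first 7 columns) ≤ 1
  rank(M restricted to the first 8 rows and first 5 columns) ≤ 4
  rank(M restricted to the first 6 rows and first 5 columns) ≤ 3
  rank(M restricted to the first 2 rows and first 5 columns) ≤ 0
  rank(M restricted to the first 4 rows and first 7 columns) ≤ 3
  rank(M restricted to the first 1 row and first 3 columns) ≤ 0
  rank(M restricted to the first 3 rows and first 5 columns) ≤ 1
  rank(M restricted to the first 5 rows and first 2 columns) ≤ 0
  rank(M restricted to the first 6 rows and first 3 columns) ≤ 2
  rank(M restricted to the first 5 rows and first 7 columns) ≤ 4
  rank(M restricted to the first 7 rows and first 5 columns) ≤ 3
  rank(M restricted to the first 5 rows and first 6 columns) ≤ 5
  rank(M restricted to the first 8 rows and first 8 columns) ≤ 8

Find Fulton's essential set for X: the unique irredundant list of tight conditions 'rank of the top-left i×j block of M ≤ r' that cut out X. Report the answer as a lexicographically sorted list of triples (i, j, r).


Rank table r_w(9×9) implied by the 31 constraints:

  i=1: 0, 0, 0, 0, 0, 1, 1, 1, 1
  i=2: 0, 0, 0, 0, 0, 1, 1, 2, 2
  i=3: 0, 0, 1, 1, 1, 2, 2, 3, 3
  i=4: 0, 0, 1, 1, 1, 2, 3, 4, 4
  i=5: 0, 0, 1, 2, 2, 3, 4, 5, 5
  i=6: 0, 1, 2, 3, 3, 4, 5, 6, 6
  i=7: 0, 1, 2, 3, 3, 4, 5, 6, 7
  i=8: 1, 2, 3, 4, 4, 5, 6, 7, 8
  i=9: 1, 2, 3, 4, 5, 6, 7, 8, 9

reading off 1-entries of Δ²R: w = (6, 8, 3, 7, 4, 2, 9, 1, 5).

6 SE-corners of the 22-cell Rothe diagram give Ess(w):

[(2, 5, 0), (2, 7, 1), (4, 5, 1), (5, 2, 0), (7, 1, 0), (7, 5, 3)]


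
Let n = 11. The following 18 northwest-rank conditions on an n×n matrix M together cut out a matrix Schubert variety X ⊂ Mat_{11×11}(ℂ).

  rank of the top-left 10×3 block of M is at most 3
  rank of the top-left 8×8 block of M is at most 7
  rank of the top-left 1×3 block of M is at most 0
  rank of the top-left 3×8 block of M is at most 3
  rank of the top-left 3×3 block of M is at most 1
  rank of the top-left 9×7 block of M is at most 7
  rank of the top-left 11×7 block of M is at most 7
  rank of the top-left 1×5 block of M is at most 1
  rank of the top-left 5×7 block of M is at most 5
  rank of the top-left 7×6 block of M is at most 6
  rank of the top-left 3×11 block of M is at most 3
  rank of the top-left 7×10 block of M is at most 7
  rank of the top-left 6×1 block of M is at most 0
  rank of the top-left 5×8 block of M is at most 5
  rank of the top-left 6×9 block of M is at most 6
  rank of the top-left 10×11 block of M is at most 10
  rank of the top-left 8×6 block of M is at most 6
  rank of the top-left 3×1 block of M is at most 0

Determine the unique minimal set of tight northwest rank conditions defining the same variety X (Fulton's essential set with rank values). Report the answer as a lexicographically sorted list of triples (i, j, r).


Rank table r_w(11×11) implied by the 18 constraints:

  R[1]: 0  0  0  1  1  1  1  1  1  1  1
  R[2]: 0  1  1  2  2  2  2  2  2  2  2
  R[3]: 0  1  1  2  3  3  3  3  3  3  3
  R[4]: 0  1  2  3  4  4  4  4  4  4  4
  R[5]: 0  1  2  3  4  5  5  5  5  5  5
  R[6]: 0  1  2  3  4  5  6  6  6  6  6
  R[7]: 1  2  3  4  5  6  7  7  7  7  7
  R[8]: 1  2  3  4  5  6  7  7  8  8  8
  R[9]: 1  2  3  4  5  6  7  8  9  9  9
  R[10]: 1  2  3  4  5  6  7  8  9  10  10
  R[11]: 1  2  3  4  5  6  7  8  9  10  11

so w = (4, 2, 5, 3, 6, 7, 1, 9, 8, 10, 11).

Rothe diagram D(w) (10 cells), 4 SE-corners (essential conditions):

[(1, 3, 0), (3, 3, 1), (6, 1, 0), (8, 8, 7)]


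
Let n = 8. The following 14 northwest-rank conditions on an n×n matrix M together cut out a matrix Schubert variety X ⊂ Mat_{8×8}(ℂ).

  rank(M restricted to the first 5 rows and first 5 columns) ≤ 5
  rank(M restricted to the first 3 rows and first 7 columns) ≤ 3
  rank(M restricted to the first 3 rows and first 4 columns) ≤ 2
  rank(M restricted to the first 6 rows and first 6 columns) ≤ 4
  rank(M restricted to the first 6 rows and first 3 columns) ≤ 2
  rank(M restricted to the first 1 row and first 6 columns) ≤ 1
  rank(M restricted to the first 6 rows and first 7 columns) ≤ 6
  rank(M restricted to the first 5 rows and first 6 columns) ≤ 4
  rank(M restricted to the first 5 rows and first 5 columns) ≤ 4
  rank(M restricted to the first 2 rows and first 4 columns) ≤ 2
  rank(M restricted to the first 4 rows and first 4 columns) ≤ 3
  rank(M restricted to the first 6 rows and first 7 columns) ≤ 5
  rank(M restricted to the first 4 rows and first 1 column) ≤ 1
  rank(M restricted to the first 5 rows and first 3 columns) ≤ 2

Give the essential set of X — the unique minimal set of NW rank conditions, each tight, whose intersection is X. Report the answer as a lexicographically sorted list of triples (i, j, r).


Computing R[i][j] = min implied NW-rank bound (n=8, 14 conditions):

  row 1: 1, 1, 1, 1, 1, 1, 1, 1
  row 2: 1, 2, 2, 2, 2, 2, 2, 2
  row 3: 1, 2, 2, 2, 3, 3, 3, 3
  row 4: 1, 2, 2, 3, 4, 4, 4, 4
  row 5: 1, 2, 2, 3, 4, 4, 5, 5
  row 6: 1, 2, 2, 3, 4, 4, 5, 6
  row 7: 1, 2, 3, 4, 5, 5, 6, 7
  row 8: 1, 2, 3, 4, 5, 6, 7, 8

second differences of R give the permutation w = (1, 2, 5, 4, 7, 8, 3, 6).

|D(w)|=7, |Ess(w)|=3:

[(3, 4, 2), (6, 3, 2), (6, 6, 4)]


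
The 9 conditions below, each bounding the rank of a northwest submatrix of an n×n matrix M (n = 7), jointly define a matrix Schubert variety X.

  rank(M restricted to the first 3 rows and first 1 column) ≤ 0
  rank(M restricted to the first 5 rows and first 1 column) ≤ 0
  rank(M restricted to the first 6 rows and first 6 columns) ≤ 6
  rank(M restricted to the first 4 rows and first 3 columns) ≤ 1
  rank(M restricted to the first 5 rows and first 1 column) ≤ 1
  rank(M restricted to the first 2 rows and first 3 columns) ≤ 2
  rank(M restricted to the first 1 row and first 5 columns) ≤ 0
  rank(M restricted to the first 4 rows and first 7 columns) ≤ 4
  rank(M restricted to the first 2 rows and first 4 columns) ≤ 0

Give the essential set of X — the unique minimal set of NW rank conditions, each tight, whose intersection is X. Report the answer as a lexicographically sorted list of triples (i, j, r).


The tightest implied rank at each (i,j), from the 9 conditions:

  R[1]: 0 0 0 0 0 1 1
  R[2]: 0 0 0 0 1 2 2
  R[3]: 0 1 1 1 2 3 3
  R[4]: 0 1 1 2 3 4 4
  R[5]: 0 1 2 3 4 5 5
  R[6]: 1 2 3 4 5 6 6
  R[7]: 1 2 3 4 5 6 7

second differences of R give the permutation w = (6, 5, 2, 4, 3, 1, 7).

Fulton essential set (4 of the 13 Rothe cells):

[(1, 5, 0), (2, 4, 0), (4, 3, 1), (5, 1, 0)]


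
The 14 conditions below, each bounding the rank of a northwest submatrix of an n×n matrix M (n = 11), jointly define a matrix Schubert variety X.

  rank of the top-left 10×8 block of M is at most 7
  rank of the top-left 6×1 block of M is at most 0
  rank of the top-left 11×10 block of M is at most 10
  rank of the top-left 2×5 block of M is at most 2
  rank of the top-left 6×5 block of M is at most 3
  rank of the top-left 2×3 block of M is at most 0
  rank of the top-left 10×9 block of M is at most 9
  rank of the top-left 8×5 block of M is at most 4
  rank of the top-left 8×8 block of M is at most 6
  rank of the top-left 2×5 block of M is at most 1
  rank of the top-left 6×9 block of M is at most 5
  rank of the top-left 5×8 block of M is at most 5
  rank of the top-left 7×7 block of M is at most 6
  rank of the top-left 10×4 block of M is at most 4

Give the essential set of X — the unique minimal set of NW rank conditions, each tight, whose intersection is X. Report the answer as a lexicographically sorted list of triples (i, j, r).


Propagating the 14 rank bounds to every northwest block:

  R[1]: 0  0  0  1  1  1  1  1  1  1  1
  R[2]: 0  0  0  1  1  2  2  2  2  2  2
  R[3]: 0  1  1  2  2  3  3  3  3  3  3
  R[4]: 0  1  2  3  3  4  4  4  4  4  4
  R[5]: 0  1  2  3  3  4  5  5  5  5  5
  R[6]: 0  1  2  3  3  4  5  5  5  6  6
  R[7]: 1  2  3  4  4  5  6  6  6  7  7
  R[8]: 1  2  3  4  4  5  6  6  7  8  8
  R[9]: 1  2  3  4  5  6  7  7  8  9  9
  R[10]: 1  2  3  4  5  6  7  7  8  9  10
  R[11]: 1  2  3  4  5  6  7  8  9  10  11

the unique w with this rank table is (4, 6, 2, 3, 7, 10, 1, 9, 5, 11, 8).

|D(w)|=18, |Ess(w)|=8:

[(2, 3, 0), (2, 5, 1), (6, 1, 0), (6, 5, 3), (6, 9, 5), (8, 5, 4), (8, 8, 6), (10, 8, 7)]


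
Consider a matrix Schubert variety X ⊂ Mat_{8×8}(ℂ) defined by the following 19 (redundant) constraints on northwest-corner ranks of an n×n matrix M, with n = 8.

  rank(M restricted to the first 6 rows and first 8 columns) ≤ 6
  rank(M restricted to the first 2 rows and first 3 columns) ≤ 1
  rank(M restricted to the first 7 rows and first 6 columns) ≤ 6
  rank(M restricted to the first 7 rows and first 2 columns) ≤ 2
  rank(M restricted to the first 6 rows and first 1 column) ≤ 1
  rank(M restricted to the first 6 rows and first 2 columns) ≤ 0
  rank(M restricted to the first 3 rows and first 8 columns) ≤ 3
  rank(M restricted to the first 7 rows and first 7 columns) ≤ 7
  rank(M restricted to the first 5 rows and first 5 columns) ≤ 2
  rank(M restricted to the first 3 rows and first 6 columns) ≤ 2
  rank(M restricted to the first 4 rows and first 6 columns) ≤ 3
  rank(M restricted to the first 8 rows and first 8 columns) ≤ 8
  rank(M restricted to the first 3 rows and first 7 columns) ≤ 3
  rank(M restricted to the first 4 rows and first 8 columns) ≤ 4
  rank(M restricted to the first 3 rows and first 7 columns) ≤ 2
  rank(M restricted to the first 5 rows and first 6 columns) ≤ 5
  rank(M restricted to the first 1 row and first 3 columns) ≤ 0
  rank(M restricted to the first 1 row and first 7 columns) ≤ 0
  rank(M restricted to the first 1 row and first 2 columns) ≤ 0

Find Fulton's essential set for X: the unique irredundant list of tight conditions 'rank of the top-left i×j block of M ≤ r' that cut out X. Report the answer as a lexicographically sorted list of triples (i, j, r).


Recovering R(i,j) via the rank-extension bound from the 19 conditions:

  i=1: 0, 0, 0, 0, 0, 0, 0, 1
  i=2: 0, 0, 1, 1, 1, 1, 1, 2
  i=3: 0, 0, 1, 2, 2, 2, 2, 3
  i=4: 0, 0, 1, 2, 2, 3, 3, 4
  i=5: 0, 0, 1, 2, 2, 3, 4, 5
  i=6: 0, 0, 1, 2, 3, 4, 5, 6
  i=7: 1, 1, 2, 3, 4, 5, 6, 7
  i=8: 1, 2, 3, 4, 5, 6, 7, 8

hence w(1..8) = (8, 3, 4, 6, 7, 5, 1, 2).

|D(w)|=19, |Ess(w)|=3:

[(1, 7, 0), (5, 5, 2), (6, 2, 0)]


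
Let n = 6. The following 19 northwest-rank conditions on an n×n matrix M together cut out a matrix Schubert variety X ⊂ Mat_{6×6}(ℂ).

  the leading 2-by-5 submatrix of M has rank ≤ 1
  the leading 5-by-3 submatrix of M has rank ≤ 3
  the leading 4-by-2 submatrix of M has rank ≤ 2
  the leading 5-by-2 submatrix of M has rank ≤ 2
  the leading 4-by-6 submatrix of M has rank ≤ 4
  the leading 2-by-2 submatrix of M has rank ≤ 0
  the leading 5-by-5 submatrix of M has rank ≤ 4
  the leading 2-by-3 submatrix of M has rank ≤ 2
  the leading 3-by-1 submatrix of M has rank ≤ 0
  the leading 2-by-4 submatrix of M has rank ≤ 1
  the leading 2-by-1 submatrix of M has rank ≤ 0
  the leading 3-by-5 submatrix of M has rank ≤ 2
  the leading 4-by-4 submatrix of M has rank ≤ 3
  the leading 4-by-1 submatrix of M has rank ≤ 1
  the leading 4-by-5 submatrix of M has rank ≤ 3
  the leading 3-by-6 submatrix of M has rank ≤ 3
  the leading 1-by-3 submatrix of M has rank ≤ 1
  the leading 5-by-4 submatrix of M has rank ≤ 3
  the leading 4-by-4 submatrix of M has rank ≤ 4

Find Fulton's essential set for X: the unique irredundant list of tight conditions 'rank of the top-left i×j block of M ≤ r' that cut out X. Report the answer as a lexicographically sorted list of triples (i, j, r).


Reconstructing r_w from the 19 given conditions:

  0 0 1 1 1 1
  0 0 1 1 1 2
  0 1 2 2 2 3
  1 2 3 3 3 4
  1 2 3 3 4 5
  1 2 3 4 5 6

giving w = (3, 6, 2, 1, 5, 4) via Δ²R.

4 SE-corners of the 8-cell Rothe diagram give Ess(w):

[(2, 2, 0), (2, 5, 1), (3, 1, 0), (5, 4, 3)]


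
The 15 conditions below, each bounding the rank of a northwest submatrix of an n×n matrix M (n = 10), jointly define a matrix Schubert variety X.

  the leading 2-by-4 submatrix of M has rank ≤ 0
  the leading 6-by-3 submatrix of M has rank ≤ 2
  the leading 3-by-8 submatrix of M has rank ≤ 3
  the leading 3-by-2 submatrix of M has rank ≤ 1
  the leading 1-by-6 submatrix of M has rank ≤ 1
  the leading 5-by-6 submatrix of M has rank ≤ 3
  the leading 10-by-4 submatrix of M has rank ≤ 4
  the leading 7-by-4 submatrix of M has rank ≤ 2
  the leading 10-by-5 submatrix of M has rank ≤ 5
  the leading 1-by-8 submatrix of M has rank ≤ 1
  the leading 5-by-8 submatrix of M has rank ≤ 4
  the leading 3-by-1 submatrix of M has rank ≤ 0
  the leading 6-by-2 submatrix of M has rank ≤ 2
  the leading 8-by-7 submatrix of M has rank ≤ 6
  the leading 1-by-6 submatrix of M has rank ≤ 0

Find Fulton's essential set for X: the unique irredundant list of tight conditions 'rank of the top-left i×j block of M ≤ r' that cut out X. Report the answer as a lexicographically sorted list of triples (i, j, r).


Propagating the 15 rank bounds to every northwest block:

  i=1: 0, 0, 0, 0, 0, 0, 1, 1, 1, 1
  i=2: 0, 0, 0, 0, 1, 1, 2, 2, 2, 2
  i=3: 0, 1, 1, 1, 2, 2, 3, 3, 3, 3
  i=4: 1, 2, 2, 2, 3, 3, 4, 4, 4, 4
  i=5: 1, 2, 2, 2, 3, 3, 4, 4, 5, 5
  i=6: 1, 2, 2, 2, 3, 4, 5, 5, 6, 6
  i=7: 1, 2, 2, 2, 3, 4, 5, 6, 7, 7
  i=8: 1, 2, 3, 3, 4, 5, 6, 7, 8, 8
  i=9: 1, 2, 3, 4, 5, 6, 7, 8, 9, 9
  i=10: 1, 2, 3, 4, 5, 6, 7, 8, 9, 10

so w = (7, 5, 2, 1, 9, 6, 8, 3, 4, 10).

|D(w)|=19, |Ess(w)|=6:

[(1, 6, 0), (2, 4, 0), (3, 1, 0), (5, 6, 3), (5, 8, 4), (7, 4, 2)]


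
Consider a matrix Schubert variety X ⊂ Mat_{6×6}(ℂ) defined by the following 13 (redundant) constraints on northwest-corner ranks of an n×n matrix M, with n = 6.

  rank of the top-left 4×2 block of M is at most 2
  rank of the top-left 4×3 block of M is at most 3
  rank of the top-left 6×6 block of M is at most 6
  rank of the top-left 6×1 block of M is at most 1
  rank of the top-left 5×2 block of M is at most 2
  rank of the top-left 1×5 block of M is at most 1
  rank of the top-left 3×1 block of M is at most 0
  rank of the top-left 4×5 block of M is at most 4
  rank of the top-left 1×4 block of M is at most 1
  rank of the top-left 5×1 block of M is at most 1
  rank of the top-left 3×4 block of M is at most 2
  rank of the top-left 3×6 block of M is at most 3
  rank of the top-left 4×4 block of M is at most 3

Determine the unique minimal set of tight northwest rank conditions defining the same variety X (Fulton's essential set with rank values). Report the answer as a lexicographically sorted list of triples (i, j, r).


The tightest implied rank at each (i,j), from the 13 conditions:

  i=1: 0 | 1 | 1 | 1 | 1 | 1
  i=2: 0 | 1 | 2 | 2 | 2 | 2
  i=3: 0 | 1 | 2 | 2 | 3 | 3
  i=4: 1 | 2 | 3 | 3 | 4 | 4
  i=5: 1 | 2 | 3 | 4 | 5 | 5
  i=6: 1 | 2 | 3 | 4 | 5 | 6

the unique w with this rank table is (2, 3, 5, 1, 4, 6).

ℓ(w)=4; the 2 essential cells (i,j,r):

[(3, 1, 0), (3, 4, 2)]


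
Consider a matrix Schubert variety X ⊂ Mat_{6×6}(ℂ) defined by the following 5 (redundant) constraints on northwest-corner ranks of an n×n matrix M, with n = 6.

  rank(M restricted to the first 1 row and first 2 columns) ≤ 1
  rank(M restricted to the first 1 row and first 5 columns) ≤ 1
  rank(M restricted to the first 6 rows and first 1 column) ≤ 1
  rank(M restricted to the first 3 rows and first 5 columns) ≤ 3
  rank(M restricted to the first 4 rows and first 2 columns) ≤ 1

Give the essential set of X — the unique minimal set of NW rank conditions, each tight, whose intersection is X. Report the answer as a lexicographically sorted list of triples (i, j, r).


Rank table r_w(6×6) implied by the 5 constraints:

  R[1]: 1 | 1 | 1 | 1 | 1 | 1
  R[2]: 1 | 1 | 2 | 2 | 2 | 2
  R[3]: 1 | 1 | 2 | 3 | 3 | 3
  R[4]: 1 | 1 | 2 | 3 | 4 | 4
  R[5]: 1 | 2 | 3 | 4 | 5 | 5
  R[6]: 1 | 2 | 3 | 4 | 5 | 6

reading off 1-entries of Δ²R: w = (1, 3, 4, 5, 2, 6).

|D(w)|=3, |Ess(w)|=1:

[(4, 2, 1)]


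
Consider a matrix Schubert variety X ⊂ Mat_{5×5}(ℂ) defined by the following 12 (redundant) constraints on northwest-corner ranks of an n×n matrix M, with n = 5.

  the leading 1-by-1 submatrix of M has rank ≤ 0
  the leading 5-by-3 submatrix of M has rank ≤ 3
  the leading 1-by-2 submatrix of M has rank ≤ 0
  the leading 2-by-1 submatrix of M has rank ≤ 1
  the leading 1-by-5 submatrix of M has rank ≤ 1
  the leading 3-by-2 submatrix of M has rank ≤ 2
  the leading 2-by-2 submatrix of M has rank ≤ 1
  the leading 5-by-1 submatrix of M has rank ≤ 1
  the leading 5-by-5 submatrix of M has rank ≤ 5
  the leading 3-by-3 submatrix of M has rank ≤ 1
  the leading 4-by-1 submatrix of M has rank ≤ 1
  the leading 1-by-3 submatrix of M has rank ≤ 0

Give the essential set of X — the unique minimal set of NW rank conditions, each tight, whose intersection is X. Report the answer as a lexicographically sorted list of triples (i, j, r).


Computing R[i][j] = min implied NW-rank bound (n=5, 12 conditions):

  0, 0, 0, 1, 1
  1, 1, 1, 2, 2
  1, 1, 1, 2, 3
  1, 2, 2, 3, 4
  1, 2, 3, 4, 5

reading off 1-entries of Δ²R: w = (4, 1, 5, 2, 3).

|D(w)|=5, |Ess(w)|=2:

[(1, 3, 0), (3, 3, 1)]


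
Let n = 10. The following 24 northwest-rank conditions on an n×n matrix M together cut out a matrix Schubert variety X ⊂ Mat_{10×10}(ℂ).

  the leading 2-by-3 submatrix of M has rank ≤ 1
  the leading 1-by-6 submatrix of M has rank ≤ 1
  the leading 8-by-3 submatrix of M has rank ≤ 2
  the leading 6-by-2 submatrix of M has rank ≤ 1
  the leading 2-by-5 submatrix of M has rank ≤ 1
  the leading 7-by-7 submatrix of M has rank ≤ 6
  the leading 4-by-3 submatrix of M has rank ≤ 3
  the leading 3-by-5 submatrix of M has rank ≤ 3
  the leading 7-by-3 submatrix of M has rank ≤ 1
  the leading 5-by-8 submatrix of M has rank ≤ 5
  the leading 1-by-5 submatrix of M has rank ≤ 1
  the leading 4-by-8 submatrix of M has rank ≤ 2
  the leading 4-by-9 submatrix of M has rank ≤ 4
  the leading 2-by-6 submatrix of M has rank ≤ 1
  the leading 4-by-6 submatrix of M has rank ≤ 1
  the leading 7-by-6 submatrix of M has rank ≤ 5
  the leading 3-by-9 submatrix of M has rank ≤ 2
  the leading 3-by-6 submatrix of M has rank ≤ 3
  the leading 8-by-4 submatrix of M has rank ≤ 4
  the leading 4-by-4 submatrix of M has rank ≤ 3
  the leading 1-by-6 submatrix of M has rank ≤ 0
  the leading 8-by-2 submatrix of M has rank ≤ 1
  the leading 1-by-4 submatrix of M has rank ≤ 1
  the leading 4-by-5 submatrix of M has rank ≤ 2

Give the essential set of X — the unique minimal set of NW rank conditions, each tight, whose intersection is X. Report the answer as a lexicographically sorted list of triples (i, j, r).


Computing R[i][j] = min implied NW-rank bound (n=10, 24 conditions):

  R[1]: 0, 0, 0, 0, 0, 0, 1, 1, 1, 1
  R[2]: 1, 1, 1, 1, 1, 1, 2, 2, 2, 2
  R[3]: 1, 1, 1, 1, 1, 1, 2, 2, 2, 3
  R[4]: 1, 1, 1, 1, 1, 1, 2, 2, 3, 4
  R[5]: 1, 1, 1, 2, 2, 2, 3, 3, 4, 5
  R[6]: 1, 1, 1, 2, 3, 3, 4, 4, 5, 6
  R[7]: 1, 1, 1, 2, 3, 4, 5, 5, 6, 7
  R[8]: 1, 1, 2, 3, 4, 5, 6, 6, 7, 8
  R[9]: 1, 2, 3, 4, 5, 6, 7, 7, 8, 9
  R[10]: 1, 2, 3, 4, 5, 6, 7, 8, 9, 10

the unique w with this rank table is (7, 1, 10, 9, 4, 5, 6, 3, 2, 8).

6 SE-corners of the 26-cell Rothe diagram give Ess(w):

[(1, 6, 0), (3, 9, 2), (4, 6, 1), (4, 8, 2), (7, 3, 1), (8, 2, 1)]


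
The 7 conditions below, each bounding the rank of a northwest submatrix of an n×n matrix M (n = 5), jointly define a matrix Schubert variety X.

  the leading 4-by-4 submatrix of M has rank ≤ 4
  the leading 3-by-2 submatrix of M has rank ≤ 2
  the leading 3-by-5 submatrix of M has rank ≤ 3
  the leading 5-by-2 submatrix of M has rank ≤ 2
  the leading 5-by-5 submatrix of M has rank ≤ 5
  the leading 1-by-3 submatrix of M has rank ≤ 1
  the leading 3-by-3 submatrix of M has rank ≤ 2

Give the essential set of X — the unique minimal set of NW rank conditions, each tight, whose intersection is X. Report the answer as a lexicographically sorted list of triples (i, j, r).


Rank table r_w(5×5) implied by the 7 constraints:

  row 1: 1  1  1  1  1
  row 2: 1  2  2  2  2
  row 3: 1  2  2  3  3
  row 4: 1  2  3  4  4
  row 5: 1  2  3  4  5

so w = (1, 2, 4, 3, 5).

Rothe diagram D(w) (1 cell), 1 SE-corner (essential condition):

[(3, 3, 2)]


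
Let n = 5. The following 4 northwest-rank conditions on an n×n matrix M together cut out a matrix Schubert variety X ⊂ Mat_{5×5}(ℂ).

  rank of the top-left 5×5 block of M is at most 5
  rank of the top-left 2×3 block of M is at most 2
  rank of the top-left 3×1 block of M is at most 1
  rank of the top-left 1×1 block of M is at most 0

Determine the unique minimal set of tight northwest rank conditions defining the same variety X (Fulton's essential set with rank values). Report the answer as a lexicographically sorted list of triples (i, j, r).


Reconstructing r_w from the 4 given conditions:

  i=1: 0, 1, 1, 1, 1
  i=2: 1, 2, 2, 2, 2
  i=3: 1, 2, 3, 3, 3
  i=4: 1, 2, 3, 4, 4
  i=5: 1, 2, 3, 4, 5

so w = (2, 1, 3, 4, 5).

D(w) has 1 cell with 1 SE-corner; essential set:

[(1, 1, 0)]


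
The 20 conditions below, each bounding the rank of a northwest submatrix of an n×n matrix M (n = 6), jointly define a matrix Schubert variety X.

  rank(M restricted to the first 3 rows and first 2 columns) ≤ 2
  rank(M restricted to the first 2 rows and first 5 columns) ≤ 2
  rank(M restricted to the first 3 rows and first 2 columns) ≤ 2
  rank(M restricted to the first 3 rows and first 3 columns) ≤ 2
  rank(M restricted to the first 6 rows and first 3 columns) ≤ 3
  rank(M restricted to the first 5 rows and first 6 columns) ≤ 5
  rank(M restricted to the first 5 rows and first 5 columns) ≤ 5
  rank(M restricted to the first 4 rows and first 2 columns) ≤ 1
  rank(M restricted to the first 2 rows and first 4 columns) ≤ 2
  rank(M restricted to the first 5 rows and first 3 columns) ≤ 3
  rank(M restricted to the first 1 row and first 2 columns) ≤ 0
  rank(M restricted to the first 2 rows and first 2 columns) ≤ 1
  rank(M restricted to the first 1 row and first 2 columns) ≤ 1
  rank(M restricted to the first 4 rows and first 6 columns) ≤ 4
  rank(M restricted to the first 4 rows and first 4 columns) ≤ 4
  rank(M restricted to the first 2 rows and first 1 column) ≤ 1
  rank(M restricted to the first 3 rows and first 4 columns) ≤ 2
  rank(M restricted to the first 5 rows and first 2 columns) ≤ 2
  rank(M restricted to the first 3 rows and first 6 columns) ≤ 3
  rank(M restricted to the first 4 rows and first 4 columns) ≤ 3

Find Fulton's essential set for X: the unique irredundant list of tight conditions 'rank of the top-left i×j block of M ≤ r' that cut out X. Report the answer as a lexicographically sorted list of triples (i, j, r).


Reconstructing r_w from the 20 given conditions:

  i=1: 0  0  1  1  1  1
  i=2: 1  1  2  2  2  2
  i=3: 1  1  2  2  3  3
  i=4: 1  1  2  3  4  4
  i=5: 1  2  3  4  5  5
  i=6: 1  2  3  4  5  6

second differences of R give the permutation w = (3, 1, 5, 4, 2, 6).

Fulton essential set (3 of the 5 Rothe cells):

[(1, 2, 0), (3, 4, 2), (4, 2, 1)]


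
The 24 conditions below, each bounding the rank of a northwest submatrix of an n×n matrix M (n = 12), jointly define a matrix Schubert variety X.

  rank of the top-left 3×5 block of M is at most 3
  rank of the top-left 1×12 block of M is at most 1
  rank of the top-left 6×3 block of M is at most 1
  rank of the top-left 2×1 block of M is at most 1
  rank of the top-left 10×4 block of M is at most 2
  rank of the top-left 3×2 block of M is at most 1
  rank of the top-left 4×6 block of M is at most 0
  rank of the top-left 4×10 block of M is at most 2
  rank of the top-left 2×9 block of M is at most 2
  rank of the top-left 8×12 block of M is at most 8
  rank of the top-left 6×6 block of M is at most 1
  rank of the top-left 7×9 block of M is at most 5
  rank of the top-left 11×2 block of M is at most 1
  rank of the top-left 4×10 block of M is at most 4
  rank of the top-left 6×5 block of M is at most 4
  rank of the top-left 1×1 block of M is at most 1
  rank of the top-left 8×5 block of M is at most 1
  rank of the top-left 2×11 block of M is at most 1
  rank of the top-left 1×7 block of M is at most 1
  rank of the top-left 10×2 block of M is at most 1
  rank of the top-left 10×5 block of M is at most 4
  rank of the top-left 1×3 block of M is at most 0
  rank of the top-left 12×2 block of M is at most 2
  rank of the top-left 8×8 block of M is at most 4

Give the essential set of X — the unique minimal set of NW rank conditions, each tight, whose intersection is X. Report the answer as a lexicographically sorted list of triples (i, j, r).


The tightest implied rank at each (i,j), from the 24 conditions:

  R[1]: 0, 0, 0, 0, 0, 0, 1, 1, 1, 1, 1, 1
  R[2]: 0, 0, 0, 0, 0, 0, 1, 1, 1, 1, 1, 2
  R[3]: 0, 0, 0, 0, 0, 0, 1, 2, 2, 2, 2, 3
  R[4]: 0, 0, 0, 0, 0, 0, 1, 2, 2, 2, 3, 4
  R[5]: 1, 1, 1, 1, 1, 1, 2, 3, 3, 3, 4, 5
  R[6]: 1, 1, 1, 1, 1, 1, 2, 3, 4, 4, 5, 6
  R[7]: 1, 1, 1, 1, 1, 2, 3, 4, 5, 5, 6, 7
  R[8]: 1, 1, 1, 1, 1, 2, 3, 4, 5, 6, 7, 8
  R[9]: 1, 1, 2, 2, 2, 3, 4, 5, 6, 7, 8, 9
  R[10]: 1, 1, 2, 2, 3, 4, 5, 6, 7, 8, 9, 10
  R[11]: 1, 1, 2, 3, 4, 5, 6, 7, 8, 9, 10, 11
  R[12]: 1, 2, 3, 4, 5, 6, 7, 8, 9, 10, 11, 12

second differences of R give the permutation w = (7, 12, 8, 11, 1, 9, 6, 10, 3, 5, 4, 2).

ℓ(w)=47; the 7 essential cells (i,j,r):

[(2, 11, 1), (4, 6, 0), (4, 10, 2), (6, 6, 1), (8, 5, 1), (10, 4, 2), (11, 2, 1)]


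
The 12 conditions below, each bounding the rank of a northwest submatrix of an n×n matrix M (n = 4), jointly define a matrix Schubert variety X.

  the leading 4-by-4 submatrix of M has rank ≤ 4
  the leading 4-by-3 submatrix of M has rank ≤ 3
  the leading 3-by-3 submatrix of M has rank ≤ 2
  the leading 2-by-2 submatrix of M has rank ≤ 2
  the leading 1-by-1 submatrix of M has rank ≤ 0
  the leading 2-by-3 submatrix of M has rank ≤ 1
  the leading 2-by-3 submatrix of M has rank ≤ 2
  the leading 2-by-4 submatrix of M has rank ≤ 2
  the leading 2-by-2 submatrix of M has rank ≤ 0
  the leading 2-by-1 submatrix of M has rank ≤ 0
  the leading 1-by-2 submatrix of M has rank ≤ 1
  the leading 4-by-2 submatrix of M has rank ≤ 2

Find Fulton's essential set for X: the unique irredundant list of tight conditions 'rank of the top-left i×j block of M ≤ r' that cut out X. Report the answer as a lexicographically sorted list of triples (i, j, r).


Propagating the 12 rank bounds to every northwest block:

  row 1: 0 | 0 | 1 | 1
  row 2: 0 | 0 | 1 | 2
  row 3: 1 | 1 | 2 | 3
  row 4: 1 | 2 | 3 | 4

so w = (3, 4, 1, 2).

|D(w)|=4, |Ess(w)|=1:

[(2, 2, 0)]


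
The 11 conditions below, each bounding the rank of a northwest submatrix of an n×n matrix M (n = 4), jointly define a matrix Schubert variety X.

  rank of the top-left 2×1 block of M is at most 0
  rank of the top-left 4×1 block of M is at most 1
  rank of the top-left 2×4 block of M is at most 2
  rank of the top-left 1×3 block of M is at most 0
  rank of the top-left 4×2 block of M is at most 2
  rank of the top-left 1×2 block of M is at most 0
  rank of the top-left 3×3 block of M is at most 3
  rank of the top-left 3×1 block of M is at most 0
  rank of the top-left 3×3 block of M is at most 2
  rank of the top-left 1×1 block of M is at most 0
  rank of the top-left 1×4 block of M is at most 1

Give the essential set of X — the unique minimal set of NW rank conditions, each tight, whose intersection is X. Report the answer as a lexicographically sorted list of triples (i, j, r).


Reconstructing r_w from the 11 given conditions:

  i=1: 0 | 0 | 0 | 1
  i=2: 0 | 1 | 1 | 2
  i=3: 0 | 1 | 2 | 3
  i=4: 1 | 2 | 3 | 4

giving w = (4, 2, 3, 1) via Δ²R.

Rothe diagram D(w) (5 cells), 2 SE-corners (essential conditions):

[(1, 3, 0), (3, 1, 0)]


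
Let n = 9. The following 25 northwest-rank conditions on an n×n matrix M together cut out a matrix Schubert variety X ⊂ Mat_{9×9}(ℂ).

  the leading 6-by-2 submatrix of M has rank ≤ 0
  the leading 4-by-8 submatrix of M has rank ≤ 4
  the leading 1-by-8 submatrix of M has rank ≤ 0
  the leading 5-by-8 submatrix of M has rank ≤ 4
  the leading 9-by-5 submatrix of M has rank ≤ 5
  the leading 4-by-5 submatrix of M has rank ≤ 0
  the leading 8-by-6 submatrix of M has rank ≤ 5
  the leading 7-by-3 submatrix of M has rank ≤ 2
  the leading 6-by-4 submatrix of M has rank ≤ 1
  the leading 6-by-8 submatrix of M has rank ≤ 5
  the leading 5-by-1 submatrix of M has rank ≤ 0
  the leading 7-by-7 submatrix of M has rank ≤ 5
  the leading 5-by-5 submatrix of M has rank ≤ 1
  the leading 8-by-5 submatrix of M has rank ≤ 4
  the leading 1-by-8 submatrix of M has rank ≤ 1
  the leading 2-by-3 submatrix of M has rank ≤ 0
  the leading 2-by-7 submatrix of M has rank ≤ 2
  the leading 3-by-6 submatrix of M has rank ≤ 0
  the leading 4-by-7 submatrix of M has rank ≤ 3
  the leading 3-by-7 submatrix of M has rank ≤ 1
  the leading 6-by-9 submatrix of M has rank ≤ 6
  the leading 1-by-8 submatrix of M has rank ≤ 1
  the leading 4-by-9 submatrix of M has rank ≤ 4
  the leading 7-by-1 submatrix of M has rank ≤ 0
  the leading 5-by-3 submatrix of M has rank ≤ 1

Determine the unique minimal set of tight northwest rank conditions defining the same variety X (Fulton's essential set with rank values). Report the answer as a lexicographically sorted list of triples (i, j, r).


Propagating the 25 rank bounds to every northwest block:

  row 1: 0 0 0 0 0 0 0 0 1
  row 2: 0 0 0 0 0 0 1 1 2
  row 3: 0 0 0 0 0 0 1 2 3
  row 4: 0 0 0 0 0 1 2 3 4
  row 5: 0 0 1 1 1 2 3 4 5
  row 6: 0 0 1 1 2 3 4 5 6
  row 7: 0 1 2 2 3 4 5 6 7
  row 8: 1 2 3 3 4 5 6 7 8
  row 9: 1 2 3 4 5 6 7 8 9

hence w(1..9) = (9, 7, 8, 6, 3, 5, 2, 1, 4).

|D(w)|=31, |Ess(w)|=6:

[(1, 8, 0), (3, 6, 0), (4, 5, 0), (6, 2, 0), (6, 4, 1), (7, 1, 0)]


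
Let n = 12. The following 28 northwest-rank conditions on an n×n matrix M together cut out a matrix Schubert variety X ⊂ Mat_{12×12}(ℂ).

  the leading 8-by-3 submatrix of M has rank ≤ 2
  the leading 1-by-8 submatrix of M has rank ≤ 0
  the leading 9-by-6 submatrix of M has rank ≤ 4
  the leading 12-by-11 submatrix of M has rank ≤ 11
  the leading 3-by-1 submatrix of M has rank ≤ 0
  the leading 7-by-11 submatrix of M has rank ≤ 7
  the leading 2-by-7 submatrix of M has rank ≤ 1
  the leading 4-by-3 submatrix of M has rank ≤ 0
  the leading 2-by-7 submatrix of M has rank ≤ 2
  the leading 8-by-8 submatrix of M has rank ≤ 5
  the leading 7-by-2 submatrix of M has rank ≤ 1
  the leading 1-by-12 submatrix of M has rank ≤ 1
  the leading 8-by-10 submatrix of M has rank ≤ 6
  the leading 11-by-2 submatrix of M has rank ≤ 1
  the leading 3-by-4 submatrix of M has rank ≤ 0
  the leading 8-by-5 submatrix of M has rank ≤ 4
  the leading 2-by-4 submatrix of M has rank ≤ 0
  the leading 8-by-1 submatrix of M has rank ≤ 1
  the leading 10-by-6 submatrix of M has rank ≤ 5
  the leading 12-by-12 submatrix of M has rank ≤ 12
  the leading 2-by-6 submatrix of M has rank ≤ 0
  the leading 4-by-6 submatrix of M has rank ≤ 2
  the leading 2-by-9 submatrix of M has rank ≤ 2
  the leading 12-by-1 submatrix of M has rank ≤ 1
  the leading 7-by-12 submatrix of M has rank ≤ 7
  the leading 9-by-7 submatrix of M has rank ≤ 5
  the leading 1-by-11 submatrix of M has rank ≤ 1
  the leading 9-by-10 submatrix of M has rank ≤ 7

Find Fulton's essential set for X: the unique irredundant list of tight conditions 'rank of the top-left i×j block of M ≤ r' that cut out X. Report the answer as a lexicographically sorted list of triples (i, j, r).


Rank table r_w(12×12) implied by the 28 constraints:

  i=1: 0  0  0  0  0  0  0  0  1  1  1  1
  i=2: 0  0  0  0  0  0  1  1  2  2  2  2
  i=3: 0  0  0  0  1  1  2  2  3  3  3  3
  i=4: 0  0  0  1  2  2  3  3  4  4  4  4
  i=5: 1  1  1  2  3  3  4  4  5  5  5  5
  i=6: 1  1  2  3  4  4  5  5  6  6  6  6
  i=7: 1  1  2  3  4  4  5  5  6  6  7  7
  i=8: 1  1  2  3  4  4  5  5  6  6  7  8
  i=9: 1  1  2  3  4  4  5  6  7  7  8  9
  i=10: 1  1  2  3  4  5  6  7  8  8  9  10
  i=11: 1  1  2  3  4  5  6  7  8  9  10  11
  i=12: 1  2  3  4  5  6  7  8  9  10  11  12

reading off 1-entries of Δ²R: w = (9, 7, 5, 4, 1, 3, 11, 12, 8, 6, 10, 2).

D(w) has 34 cells with 8 SE-corners; essential set:

[(1, 8, 0), (2, 6, 0), (3, 4, 0), (4, 3, 0), (8, 8, 5), (8, 10, 6), (9, 6, 4), (11, 2, 1)]


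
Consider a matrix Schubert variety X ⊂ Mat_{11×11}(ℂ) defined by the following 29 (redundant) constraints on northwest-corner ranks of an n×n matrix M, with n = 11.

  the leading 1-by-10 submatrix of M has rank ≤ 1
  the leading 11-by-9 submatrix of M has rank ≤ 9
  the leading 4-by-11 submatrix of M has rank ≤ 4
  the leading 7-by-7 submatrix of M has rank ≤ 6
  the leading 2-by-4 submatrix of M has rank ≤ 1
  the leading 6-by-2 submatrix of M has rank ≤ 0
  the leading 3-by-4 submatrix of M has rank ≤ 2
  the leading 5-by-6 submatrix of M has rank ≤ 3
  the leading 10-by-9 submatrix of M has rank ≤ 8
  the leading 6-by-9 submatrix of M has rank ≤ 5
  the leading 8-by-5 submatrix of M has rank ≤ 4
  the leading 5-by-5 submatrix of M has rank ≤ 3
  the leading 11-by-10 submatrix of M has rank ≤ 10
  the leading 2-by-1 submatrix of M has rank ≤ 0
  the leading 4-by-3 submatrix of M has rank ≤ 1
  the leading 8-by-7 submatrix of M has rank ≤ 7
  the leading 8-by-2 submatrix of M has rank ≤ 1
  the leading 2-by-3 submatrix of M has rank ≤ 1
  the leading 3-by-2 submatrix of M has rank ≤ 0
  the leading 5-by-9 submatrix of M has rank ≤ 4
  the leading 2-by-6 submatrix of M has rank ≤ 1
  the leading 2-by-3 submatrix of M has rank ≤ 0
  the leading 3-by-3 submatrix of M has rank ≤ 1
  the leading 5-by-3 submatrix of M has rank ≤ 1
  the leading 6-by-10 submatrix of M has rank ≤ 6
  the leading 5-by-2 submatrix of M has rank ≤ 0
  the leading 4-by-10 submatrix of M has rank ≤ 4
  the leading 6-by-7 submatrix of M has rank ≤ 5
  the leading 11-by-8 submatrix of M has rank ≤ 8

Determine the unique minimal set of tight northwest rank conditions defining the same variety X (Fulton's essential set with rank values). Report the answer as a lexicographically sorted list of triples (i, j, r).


The tightest implied rank at each (i,j), from the 29 conditions:

  0, 0, 0, 1, 1, 1, 1, 1, 1, 1, 1
  0, 0, 0, 1, 1, 1, 2, 2, 2, 2, 2
  0, 0, 1, 2, 2, 2, 3, 3, 3, 3, 3
  0, 0, 1, 2, 3, 3, 4, 4, 4, 4, 4
  0, 0, 1, 2, 3, 3, 4, 4, 4, 5, 5
  0, 0, 1, 2, 3, 4, 5, 5, 5, 6, 6
  1, 1, 2, 3, 4, 5, 6, 6, 6, 7, 7
  1, 1, 2, 3, 4, 5, 6, 7, 7, 8, 8
  1, 2, 3, 4, 5, 6, 7, 8, 8, 9, 9
  1, 2, 3, 4, 5, 6, 7, 8, 8, 9, 10
  1, 2, 3, 4, 5, 6, 7, 8, 9, 10, 11

the unique w with this rank table is (4, 7, 3, 5, 10, 6, 1, 8, 2, 11, 9).

|D(w)|=21, |Ess(w)|=7:

[(2, 3, 0), (2, 6, 1), (5, 6, 3), (5, 9, 4), (6, 2, 0), (8, 2, 1), (10, 9, 8)]
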